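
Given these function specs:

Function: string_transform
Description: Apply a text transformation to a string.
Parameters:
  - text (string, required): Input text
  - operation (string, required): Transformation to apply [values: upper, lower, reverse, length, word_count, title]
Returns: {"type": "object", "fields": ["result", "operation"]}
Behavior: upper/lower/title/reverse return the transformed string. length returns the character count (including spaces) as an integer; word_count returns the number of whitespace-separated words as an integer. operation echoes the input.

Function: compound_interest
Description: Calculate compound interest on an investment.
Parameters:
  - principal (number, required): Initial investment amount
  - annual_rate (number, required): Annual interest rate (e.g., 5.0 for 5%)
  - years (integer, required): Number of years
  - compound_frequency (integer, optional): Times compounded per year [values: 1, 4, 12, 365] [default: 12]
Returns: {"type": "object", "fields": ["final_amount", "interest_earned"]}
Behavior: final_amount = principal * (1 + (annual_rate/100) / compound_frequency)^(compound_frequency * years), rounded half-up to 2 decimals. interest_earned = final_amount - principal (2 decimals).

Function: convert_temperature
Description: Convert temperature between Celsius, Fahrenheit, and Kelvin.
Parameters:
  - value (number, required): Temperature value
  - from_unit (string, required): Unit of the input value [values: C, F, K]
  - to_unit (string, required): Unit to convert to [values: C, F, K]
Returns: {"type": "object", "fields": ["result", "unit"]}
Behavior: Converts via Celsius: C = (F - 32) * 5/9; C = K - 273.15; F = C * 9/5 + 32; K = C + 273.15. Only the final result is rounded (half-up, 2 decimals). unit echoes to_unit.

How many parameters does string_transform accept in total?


Parameters of string_transform: text (required), operation (required)
Total:
2


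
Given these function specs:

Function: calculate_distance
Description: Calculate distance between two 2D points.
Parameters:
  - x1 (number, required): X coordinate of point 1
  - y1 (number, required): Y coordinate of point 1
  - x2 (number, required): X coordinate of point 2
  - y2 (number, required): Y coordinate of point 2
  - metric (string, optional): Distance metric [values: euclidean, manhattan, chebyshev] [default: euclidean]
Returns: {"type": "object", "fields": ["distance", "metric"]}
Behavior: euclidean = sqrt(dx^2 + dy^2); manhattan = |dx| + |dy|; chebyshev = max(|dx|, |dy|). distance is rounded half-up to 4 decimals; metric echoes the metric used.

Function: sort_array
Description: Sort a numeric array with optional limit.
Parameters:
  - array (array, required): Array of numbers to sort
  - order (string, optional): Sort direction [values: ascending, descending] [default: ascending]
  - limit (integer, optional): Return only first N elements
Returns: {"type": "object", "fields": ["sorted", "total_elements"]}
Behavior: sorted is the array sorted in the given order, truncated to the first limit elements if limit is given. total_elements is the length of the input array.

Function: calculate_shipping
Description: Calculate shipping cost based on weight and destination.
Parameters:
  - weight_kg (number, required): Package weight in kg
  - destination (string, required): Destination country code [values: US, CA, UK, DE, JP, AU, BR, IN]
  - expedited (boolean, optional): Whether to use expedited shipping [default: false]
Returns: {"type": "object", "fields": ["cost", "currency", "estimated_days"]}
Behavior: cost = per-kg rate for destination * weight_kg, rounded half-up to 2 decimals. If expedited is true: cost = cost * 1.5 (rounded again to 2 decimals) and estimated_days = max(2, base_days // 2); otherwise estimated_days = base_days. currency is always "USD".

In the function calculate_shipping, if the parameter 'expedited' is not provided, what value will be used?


The calculate_shipping spec declares:
  - expedited (boolean, optional): Whether to use expedited shipping [default: false]
Default:
false


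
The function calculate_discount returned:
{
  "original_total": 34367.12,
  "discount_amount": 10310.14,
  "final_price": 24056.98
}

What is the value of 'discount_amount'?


10310.14


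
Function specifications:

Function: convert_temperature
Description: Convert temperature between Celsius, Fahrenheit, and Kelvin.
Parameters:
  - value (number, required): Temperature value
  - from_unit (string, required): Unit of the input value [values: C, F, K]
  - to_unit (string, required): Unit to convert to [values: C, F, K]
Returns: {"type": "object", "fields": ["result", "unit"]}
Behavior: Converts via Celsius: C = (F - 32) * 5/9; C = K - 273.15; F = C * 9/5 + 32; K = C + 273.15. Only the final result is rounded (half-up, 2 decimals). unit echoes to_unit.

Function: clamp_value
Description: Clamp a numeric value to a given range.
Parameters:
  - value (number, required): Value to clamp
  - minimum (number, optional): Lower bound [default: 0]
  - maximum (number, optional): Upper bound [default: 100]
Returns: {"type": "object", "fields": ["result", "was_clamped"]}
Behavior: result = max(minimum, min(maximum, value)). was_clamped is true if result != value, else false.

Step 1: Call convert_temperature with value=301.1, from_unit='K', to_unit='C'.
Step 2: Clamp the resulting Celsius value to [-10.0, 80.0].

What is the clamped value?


Step 1: convert_temperature(value=301.1, from_unit=K, to_unit=C)
  To C: 301.1 - 273.15 = 27.95
  Target is C: 27.95
  Round to 2 decimals: 27.95
  -> result = 27.95 C
Step 2: clamp_value(value=27.95, minimum=-10.0, maximum=80.0)
  result = max(-10.0, min(80.0, 27.95)) = max(-10.0, 27.95) = 27.95
  was_clamped = (27.95 != 27.95) = false
  -> result = 27.95
27.95


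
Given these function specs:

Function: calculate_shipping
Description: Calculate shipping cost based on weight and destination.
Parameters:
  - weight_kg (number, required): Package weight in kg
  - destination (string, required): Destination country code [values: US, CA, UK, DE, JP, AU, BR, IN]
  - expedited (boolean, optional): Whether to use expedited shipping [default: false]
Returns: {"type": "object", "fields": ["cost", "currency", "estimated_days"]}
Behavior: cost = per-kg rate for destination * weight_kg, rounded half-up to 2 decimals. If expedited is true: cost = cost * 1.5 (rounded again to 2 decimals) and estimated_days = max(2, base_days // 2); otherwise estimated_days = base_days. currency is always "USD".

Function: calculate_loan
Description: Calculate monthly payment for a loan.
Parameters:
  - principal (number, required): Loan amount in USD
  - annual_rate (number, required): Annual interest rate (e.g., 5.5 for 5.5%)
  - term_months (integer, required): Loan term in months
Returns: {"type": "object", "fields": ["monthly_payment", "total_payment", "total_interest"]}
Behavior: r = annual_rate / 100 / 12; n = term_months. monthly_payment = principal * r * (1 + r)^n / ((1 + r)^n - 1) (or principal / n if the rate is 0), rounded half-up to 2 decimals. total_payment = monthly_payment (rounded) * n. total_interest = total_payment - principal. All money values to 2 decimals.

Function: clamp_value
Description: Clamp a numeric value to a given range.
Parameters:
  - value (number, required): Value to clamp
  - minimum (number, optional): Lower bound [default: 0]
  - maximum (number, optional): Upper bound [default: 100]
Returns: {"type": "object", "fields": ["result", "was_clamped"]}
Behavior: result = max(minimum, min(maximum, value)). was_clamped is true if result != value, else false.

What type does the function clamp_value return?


The clamp_value spec declares Returns: {"type": "object", "fields": ["result", "was_clamped"]}
Type:
object


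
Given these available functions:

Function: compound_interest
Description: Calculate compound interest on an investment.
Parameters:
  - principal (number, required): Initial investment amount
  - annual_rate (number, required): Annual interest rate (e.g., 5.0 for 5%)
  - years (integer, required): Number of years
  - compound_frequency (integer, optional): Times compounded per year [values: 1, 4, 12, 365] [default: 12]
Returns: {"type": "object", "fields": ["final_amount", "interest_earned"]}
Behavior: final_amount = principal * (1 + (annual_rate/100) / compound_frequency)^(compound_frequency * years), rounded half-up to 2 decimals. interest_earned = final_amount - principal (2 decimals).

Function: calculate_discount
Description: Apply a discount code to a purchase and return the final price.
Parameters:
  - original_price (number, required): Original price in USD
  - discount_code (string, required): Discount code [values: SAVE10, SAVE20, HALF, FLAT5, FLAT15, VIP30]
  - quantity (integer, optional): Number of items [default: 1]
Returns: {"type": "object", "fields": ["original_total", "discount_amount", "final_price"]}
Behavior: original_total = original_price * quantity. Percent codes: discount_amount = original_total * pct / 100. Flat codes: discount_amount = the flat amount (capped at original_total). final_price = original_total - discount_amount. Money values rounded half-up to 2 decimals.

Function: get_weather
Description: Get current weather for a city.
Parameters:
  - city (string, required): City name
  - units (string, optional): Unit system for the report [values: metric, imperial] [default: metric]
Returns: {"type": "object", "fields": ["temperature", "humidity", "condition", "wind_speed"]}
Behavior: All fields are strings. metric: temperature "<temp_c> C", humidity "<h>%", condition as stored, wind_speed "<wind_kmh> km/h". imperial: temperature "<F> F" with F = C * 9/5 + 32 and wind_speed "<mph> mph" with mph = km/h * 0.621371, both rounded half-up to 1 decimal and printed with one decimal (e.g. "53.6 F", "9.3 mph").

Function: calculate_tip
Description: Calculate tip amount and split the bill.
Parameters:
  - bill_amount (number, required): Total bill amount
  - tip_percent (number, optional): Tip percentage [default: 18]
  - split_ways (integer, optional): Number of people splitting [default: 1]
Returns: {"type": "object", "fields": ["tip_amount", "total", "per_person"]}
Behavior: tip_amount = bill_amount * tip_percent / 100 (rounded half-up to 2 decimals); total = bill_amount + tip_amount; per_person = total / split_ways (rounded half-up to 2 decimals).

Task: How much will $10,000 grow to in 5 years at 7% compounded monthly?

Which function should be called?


The task needs a function whose description is: Calculate compound interest on an investment.
compound_interest


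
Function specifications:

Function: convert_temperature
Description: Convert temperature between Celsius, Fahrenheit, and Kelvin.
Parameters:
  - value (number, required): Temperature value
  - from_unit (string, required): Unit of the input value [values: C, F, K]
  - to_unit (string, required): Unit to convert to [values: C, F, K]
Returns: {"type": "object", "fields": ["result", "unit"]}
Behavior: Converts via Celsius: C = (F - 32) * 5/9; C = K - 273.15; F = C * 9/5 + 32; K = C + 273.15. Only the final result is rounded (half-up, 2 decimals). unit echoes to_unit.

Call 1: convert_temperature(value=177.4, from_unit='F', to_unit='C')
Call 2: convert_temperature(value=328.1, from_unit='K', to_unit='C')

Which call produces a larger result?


Call 1:
  To C: (177.4 - 32) * 5/9 = 80.777778
  Target is C: 80.777778
  Round to 2 decimals: 80.78
  -> 80.78 C
Call 2:
  To C: 328.1 - 273.15 = 54.95
  Target is C: 54.95
  Round to 2 decimals: 54.95
  -> 54.95 C
Call 1 (80.78 C)


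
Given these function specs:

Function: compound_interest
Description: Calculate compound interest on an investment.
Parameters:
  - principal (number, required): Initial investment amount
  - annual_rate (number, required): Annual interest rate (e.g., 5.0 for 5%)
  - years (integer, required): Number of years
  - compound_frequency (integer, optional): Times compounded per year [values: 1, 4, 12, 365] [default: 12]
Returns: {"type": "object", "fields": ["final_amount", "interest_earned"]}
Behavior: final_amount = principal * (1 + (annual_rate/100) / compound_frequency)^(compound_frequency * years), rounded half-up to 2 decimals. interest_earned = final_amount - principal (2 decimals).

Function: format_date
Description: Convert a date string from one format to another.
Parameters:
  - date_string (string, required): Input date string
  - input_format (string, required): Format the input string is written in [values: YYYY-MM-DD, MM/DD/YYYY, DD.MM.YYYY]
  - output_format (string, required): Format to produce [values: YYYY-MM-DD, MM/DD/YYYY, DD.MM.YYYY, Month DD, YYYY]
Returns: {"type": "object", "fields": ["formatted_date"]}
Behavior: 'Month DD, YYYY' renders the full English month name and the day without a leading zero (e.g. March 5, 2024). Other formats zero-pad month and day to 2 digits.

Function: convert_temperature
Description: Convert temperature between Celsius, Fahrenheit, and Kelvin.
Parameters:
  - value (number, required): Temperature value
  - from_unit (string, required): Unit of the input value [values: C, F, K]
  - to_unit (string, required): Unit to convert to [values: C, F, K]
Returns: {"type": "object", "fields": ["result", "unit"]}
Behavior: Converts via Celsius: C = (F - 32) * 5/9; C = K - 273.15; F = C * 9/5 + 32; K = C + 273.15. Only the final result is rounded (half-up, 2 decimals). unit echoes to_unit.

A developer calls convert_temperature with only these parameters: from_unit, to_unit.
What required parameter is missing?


Required parameters: value, from_unit, to_unit
Provided: from_unit, to_unit
Missing: value
value


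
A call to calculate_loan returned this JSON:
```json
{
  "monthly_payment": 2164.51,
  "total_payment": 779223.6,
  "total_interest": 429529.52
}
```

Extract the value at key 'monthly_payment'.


2164.51


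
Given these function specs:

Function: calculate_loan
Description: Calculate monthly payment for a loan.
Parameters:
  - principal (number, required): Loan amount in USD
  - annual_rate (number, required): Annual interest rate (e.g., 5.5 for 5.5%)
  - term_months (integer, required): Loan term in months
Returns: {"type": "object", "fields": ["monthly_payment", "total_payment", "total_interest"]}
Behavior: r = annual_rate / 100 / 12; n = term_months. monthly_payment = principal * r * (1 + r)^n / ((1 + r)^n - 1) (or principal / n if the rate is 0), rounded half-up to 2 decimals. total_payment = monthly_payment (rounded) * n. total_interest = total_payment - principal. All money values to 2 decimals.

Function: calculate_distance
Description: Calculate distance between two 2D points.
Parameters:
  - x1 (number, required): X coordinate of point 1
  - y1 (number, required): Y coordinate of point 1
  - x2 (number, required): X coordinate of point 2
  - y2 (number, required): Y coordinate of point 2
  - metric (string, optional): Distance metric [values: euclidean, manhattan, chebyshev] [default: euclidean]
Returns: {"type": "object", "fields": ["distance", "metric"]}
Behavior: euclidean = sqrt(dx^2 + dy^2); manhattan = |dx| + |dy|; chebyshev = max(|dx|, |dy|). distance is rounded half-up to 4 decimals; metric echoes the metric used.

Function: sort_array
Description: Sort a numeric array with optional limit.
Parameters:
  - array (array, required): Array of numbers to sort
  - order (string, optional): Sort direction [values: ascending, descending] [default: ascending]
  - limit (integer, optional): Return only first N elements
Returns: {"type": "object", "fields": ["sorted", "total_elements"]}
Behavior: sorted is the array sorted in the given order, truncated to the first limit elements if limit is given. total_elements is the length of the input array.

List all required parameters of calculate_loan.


Parameters of calculate_loan and their required/optional flag:
  principal: required
  annual_rate: required
  term_months: required
annual_rate, principal, term_months


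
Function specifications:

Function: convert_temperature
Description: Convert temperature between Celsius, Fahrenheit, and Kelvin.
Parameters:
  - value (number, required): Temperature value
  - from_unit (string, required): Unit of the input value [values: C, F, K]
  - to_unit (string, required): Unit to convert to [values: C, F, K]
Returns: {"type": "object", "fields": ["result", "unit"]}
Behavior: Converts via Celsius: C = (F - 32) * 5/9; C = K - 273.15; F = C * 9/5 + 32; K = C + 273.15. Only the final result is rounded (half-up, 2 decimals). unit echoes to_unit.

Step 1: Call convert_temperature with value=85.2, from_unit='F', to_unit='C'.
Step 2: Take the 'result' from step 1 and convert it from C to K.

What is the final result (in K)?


Step 1: convert_temperature(value=85.2, from_unit=F, to_unit=C)
  To C: (85.2 - 32) * 5/9 = 29.555556
  Target is C: 29.555556
  Round to 2 decimals: 29.56
  -> result = 29.56 C
Step 2: convert_temperature(value=29.56, from_unit=C, to_unit=K)
  Input already in C: 29.56
  To K: 29.56 + 273.15 = 302.71
  Round to 2 decimals: 302.71
  -> result = 302.71 K
302.71 K


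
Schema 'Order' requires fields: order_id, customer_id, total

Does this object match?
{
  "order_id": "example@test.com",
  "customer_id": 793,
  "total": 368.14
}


Checking required fields... All present.
Valid - all required fields present


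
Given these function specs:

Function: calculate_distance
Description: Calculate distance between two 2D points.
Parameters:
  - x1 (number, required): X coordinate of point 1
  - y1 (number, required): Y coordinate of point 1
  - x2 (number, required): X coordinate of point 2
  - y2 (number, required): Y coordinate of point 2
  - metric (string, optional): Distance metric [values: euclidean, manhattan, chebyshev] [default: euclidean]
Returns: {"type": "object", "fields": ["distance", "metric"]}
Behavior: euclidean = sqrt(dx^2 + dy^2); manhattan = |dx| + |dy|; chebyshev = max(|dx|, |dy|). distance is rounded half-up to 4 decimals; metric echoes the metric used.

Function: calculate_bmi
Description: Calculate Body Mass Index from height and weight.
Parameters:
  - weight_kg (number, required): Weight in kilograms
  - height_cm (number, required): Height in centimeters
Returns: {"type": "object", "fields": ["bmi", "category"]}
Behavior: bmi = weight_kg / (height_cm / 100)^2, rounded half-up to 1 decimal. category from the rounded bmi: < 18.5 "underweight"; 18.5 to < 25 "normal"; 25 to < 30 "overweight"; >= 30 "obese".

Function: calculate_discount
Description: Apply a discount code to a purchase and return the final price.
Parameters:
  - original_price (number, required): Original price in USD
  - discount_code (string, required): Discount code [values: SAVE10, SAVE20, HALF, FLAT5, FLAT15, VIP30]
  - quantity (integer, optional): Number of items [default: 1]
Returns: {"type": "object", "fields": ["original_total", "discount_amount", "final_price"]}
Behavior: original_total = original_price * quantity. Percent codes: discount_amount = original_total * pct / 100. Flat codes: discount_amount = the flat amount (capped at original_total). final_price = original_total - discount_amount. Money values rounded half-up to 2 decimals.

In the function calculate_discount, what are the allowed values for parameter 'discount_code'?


The calculate_discount spec declares:
  - discount_code (string, required): Discount code [values: SAVE10, SAVE20, HALF, FLAT5, FLAT15, VIP30]
Allowed values:
SAVE10, SAVE20, HALF, FLAT5, FLAT15, VIP30


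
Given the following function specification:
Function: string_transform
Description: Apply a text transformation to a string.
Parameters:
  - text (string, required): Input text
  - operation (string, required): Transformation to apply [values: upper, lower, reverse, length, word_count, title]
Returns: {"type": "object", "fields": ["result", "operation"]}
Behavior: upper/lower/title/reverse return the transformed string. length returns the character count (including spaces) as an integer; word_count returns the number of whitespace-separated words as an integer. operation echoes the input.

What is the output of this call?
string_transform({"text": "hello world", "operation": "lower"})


lower('hello world') = 'hello world'
Output:
{"result": "hello world", "operation": "lower"}


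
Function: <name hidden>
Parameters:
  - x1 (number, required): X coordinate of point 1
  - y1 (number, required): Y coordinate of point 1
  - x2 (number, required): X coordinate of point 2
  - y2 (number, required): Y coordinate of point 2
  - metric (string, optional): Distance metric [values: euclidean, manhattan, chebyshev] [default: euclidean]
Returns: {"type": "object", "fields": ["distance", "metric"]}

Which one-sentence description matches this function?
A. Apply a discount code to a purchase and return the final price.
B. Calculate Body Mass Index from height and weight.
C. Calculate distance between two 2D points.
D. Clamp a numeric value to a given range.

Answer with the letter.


Parameters x1, y1, x2, y2, metric and return ["distance", "metric"] fit: Calculate distance between two 2D points.
C


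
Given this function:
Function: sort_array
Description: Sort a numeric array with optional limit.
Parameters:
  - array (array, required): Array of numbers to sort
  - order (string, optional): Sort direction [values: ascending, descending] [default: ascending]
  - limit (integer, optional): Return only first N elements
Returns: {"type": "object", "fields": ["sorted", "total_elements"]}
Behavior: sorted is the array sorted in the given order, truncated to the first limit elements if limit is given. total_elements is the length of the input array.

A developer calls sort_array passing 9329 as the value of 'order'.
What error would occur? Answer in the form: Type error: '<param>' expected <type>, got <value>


Spec: 'order' is declared as string; 9329 is an integer.
Type error: 'order' expected string, got 9329


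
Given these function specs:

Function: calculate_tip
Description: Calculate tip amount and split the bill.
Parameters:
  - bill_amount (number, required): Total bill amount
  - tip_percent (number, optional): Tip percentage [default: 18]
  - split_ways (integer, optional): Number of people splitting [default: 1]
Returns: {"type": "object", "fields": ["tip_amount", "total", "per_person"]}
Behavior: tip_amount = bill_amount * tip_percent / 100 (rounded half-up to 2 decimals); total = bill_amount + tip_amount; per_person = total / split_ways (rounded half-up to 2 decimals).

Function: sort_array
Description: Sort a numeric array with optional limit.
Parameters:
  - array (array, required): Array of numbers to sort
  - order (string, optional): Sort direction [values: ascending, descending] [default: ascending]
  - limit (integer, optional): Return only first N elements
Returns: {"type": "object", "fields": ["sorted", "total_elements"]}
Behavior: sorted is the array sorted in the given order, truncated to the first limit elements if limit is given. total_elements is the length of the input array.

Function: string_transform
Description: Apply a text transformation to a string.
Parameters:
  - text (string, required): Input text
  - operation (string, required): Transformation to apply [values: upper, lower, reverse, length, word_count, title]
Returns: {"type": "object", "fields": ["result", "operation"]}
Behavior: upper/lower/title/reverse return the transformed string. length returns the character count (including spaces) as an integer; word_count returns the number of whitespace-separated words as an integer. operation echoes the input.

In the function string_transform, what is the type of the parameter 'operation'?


The string_transform spec declares:
  - operation (string, required): Transformation to apply [values: upper, lower, reverse, length, word_count, title]
Type:
string


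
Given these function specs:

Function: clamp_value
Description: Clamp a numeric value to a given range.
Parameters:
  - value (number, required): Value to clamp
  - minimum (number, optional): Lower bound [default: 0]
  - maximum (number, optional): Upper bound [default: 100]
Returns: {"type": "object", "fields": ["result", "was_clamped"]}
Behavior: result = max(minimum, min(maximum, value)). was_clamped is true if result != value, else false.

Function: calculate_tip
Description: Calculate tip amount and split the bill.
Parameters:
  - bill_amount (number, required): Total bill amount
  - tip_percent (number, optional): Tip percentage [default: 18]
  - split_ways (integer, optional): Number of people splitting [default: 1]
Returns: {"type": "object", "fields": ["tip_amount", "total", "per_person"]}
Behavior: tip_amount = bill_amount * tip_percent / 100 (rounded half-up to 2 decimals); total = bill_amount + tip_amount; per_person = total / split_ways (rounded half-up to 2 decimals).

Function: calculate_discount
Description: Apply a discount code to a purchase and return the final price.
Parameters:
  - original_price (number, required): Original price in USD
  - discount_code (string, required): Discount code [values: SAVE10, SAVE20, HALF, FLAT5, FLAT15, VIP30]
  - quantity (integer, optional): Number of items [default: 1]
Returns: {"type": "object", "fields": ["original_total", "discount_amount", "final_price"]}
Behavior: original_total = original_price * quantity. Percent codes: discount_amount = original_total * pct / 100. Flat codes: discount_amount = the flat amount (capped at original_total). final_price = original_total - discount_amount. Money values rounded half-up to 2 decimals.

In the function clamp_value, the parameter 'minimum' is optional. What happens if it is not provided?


The clamp_value spec declares:
  - minimum (number, optional): Lower bound [default: 0]
It defaults to 0


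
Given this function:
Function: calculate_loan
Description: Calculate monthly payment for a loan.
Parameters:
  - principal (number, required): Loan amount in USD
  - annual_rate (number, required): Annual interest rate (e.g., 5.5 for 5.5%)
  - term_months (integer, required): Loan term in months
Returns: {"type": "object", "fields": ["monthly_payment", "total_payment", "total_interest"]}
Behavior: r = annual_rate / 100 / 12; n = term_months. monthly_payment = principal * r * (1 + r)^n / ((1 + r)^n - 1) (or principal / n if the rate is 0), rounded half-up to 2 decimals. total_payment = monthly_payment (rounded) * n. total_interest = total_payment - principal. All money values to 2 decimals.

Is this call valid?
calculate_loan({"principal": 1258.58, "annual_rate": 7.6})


Checking required parameters...
Missing required parameter: term_months
Invalid - missing required parameter 'term_months'


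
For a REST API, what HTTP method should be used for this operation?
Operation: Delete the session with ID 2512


GET = read, POST = create, PUT = update/replace, DELETE = remove
This operation is a removal.
DELETE


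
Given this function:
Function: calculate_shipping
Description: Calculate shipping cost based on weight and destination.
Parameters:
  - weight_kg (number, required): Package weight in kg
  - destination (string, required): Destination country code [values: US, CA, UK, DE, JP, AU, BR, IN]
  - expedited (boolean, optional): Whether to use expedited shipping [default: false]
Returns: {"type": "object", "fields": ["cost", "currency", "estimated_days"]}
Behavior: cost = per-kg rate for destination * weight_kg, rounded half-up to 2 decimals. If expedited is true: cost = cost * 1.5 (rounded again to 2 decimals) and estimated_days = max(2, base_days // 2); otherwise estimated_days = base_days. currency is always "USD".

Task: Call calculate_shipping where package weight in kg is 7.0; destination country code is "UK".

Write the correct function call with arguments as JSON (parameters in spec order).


Mapping each described value to its parameter name:
  'Package weight in kg' -> weight_kg = 7.0
  'Destination country code' -> destination = "UK"
calculate_shipping({"weight_kg": 7.0, "destination": "UK"})


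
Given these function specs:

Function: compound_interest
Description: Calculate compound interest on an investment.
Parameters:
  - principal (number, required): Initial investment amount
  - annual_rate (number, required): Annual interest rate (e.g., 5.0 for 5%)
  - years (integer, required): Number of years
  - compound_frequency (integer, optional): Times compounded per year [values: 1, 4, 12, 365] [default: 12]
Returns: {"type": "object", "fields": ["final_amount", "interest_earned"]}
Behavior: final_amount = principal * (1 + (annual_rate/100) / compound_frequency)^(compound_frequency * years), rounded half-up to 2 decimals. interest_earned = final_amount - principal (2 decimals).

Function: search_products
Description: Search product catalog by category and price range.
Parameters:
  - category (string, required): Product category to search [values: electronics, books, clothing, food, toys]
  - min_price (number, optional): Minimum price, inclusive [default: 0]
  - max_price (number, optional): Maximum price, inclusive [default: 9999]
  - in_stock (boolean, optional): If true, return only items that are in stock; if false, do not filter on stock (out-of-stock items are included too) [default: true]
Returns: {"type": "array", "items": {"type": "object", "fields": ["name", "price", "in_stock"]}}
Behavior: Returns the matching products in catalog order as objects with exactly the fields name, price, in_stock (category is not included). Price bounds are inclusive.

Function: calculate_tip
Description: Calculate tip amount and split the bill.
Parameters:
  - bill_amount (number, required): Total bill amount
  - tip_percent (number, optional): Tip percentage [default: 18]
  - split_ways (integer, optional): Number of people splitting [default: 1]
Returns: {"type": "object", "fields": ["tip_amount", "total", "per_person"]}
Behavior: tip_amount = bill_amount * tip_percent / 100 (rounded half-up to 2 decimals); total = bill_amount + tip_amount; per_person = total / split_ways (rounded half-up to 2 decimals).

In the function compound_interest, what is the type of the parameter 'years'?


The compound_interest spec declares:
  - years (integer, required): Number of years
Type:
integer


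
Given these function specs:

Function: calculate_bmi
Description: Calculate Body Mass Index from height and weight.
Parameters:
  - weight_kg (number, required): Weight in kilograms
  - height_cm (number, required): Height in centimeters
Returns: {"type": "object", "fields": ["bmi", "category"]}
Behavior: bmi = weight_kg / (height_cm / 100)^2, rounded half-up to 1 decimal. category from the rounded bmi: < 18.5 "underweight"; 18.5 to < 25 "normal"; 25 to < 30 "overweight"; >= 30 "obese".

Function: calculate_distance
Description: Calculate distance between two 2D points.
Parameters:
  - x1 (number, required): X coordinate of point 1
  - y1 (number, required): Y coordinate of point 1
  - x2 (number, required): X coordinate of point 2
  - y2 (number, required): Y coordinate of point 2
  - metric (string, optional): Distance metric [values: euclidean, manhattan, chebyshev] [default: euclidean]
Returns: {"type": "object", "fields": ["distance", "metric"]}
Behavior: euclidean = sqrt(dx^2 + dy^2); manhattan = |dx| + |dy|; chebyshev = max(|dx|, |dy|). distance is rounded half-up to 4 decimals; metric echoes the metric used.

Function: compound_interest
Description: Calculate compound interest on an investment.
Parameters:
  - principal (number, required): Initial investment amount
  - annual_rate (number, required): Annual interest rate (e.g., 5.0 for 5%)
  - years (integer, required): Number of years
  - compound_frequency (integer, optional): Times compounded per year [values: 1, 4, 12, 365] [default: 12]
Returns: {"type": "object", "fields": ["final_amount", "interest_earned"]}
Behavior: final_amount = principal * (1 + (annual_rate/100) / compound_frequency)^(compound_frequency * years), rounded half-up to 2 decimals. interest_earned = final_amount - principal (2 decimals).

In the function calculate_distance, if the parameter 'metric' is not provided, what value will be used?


The calculate_distance spec declares:
  - metric (string, optional): Distance metric [values: euclidean, manhattan, chebyshev] [default: euclidean]
Default:
euclidean


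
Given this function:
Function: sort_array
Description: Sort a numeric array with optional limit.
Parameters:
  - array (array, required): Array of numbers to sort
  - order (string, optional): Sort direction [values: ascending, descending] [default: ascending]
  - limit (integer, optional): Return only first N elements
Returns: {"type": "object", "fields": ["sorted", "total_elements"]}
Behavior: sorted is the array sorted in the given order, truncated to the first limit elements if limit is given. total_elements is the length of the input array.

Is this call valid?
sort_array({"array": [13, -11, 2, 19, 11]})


Checking all required parameters present and types match... All valid.
Valid


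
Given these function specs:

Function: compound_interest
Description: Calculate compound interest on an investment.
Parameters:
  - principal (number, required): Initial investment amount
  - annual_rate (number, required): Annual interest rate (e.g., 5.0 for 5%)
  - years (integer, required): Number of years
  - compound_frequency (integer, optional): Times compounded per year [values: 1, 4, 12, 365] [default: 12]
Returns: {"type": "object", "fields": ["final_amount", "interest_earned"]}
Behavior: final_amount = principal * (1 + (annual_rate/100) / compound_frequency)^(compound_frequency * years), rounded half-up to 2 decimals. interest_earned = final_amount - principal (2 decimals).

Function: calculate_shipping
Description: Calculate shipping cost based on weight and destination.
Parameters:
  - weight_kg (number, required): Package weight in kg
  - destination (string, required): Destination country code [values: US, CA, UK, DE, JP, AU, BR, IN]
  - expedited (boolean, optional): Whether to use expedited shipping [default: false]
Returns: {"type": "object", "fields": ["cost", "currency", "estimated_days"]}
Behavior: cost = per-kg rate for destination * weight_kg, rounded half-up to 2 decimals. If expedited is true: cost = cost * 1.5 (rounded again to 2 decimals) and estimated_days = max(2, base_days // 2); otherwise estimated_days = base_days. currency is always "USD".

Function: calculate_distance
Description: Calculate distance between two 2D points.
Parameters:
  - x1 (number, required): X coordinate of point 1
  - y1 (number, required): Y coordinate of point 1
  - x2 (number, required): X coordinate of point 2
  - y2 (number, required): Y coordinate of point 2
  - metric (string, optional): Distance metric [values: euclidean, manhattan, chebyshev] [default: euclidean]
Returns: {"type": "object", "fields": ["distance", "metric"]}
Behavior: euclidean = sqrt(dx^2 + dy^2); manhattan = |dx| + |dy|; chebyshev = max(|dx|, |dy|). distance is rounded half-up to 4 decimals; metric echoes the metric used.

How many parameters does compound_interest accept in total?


Parameters of compound_interest: principal (required), annual_rate (required), years (required), compound_frequency (optional)
Total:
4


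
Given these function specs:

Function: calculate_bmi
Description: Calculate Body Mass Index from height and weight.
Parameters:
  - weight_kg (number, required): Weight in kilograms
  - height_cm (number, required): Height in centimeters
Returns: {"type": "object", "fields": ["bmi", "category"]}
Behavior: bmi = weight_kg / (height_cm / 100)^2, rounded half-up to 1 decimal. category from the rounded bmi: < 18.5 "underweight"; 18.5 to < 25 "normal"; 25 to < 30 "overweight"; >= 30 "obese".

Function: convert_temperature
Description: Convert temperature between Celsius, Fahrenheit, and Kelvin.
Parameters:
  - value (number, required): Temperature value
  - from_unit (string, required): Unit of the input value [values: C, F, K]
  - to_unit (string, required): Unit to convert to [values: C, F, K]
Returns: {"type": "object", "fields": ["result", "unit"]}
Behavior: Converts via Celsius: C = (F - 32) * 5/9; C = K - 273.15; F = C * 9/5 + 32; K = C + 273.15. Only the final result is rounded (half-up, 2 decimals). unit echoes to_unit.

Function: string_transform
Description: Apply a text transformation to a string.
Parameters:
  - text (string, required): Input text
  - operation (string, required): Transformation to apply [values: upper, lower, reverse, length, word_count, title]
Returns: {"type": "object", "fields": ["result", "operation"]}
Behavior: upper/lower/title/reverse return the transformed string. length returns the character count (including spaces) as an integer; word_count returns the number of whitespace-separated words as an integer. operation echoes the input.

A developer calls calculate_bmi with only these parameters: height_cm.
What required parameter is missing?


Required parameters: weight_kg, height_cm
Provided: height_cm
Missing: weight_kg
weight_kg


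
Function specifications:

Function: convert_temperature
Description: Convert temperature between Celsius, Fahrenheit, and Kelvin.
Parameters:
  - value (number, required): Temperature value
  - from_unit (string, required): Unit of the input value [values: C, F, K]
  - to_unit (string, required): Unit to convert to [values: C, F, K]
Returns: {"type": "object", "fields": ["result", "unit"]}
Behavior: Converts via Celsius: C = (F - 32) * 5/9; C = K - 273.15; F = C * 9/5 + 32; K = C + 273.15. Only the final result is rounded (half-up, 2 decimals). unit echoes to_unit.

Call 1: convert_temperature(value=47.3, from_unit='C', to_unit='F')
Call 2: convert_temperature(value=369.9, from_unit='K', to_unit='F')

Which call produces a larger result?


Call 1:
  Input already in C: 47.3
  To F: 47.3 * 9/5 + 32 = 117.14
  Round to 2 decimals: 117.14
  -> 117.14 F
Call 2:
  To C: 369.9 - 273.15 = 96.75
  To F: 96.75 * 9/5 + 32 = 206.15
  Round to 2 decimals: 206.15
  -> 206.15 F
Call 2 (206.15 F)


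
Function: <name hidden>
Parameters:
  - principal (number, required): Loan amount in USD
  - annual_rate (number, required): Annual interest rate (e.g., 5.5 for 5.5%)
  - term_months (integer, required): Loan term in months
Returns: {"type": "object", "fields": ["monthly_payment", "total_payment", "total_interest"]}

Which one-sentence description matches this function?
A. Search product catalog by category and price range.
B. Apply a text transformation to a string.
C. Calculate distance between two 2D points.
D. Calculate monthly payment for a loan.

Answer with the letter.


Parameters principal, annual_rate, term_months and return ["monthly_payment", "total_payment", "total_interest"] fit: Calculate monthly payment for a loan.
D


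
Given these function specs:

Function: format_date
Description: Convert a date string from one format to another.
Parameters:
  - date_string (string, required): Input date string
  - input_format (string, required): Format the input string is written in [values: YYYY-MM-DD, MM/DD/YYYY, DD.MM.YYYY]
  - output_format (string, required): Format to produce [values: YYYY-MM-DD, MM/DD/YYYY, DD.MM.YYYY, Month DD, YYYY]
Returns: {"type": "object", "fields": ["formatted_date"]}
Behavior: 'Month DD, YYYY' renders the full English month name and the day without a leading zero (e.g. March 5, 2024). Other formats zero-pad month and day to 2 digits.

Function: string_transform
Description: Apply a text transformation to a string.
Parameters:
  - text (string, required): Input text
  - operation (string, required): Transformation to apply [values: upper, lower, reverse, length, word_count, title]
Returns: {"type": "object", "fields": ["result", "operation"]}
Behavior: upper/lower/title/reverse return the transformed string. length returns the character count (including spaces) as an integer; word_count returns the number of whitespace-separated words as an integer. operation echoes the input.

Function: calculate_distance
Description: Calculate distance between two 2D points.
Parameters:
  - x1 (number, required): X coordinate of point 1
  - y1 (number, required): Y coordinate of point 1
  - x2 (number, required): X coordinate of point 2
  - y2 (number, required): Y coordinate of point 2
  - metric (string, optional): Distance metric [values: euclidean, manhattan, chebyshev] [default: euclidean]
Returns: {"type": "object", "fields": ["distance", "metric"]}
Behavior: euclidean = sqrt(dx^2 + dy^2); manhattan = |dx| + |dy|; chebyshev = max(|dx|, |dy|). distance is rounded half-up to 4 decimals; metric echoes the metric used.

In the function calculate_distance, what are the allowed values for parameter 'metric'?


The calculate_distance spec declares:
  - metric (string, optional): Distance metric [values: euclidean, manhattan, chebyshev] [default: euclidean]
Allowed values:
euclidean, manhattan, chebyshev
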